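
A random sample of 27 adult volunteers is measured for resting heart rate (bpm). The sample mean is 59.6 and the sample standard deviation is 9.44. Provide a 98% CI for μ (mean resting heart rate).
(55.10, 64.10)

t-interval (σ unknown):
df = n - 1 = 26
t* = 2.479 for 98% confidence

Margin of error = t* · s/√n = 2.479 · 9.44/√27 = 4.50

CI: (55.10, 64.10)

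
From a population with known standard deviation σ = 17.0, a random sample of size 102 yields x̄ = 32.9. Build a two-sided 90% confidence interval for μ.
(30.13, 35.67)

z-interval (σ known):
z* = 1.645 for 90% confidence

Margin of error = z* · σ/√n = 1.645 · 17.0/√102 = 2.77

CI: (32.9 - 2.77, 32.9 + 2.77) = (30.13, 35.67)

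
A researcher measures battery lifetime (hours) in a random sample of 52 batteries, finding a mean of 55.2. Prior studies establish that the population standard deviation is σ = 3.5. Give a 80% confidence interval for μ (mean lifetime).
(54.58, 55.82)

z-interval (σ known):
z* = 1.282 for 80% confidence

Margin of error = z* · σ/√n = 1.282 · 3.5/√52 = 0.62

CI: (55.2 - 0.62, 55.2 + 0.62) = (54.58, 55.82)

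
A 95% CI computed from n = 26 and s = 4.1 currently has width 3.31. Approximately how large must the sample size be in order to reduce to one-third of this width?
n ≈ 234

CI width ∝ 1/√n
To reduce width by factor 3, need √n to grow by 3 → need 3² = 9 times as many samples.

Current: n = 26, width = 3.31
New: n = 234, width ≈ 1.06

Width reduced by factor of 3.31/1.06 = 3.12.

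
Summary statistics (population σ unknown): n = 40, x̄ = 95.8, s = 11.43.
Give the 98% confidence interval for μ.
(91.42, 100.18)

t-interval (σ unknown):
df = n - 1 = 39
t* = 2.426 for 98% confidence

Margin of error = t* · s/√n = 2.426 · 11.43/√40 = 4.38

CI: (91.42, 100.18)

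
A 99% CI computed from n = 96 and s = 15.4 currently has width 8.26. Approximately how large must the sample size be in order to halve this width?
n ≈ 384

CI width ∝ 1/√n
To reduce width by factor 2, need √n to grow by 2 → need 2² = 4 times as many samples.

Current: n = 96, width = 8.26
New: n = 384, width ≈ 4.07

Width reduced by factor of 8.26/4.07 = 2.03.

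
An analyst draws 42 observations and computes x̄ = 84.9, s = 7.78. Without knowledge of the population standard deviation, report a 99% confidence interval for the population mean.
(81.66, 88.14)

t-interval (σ unknown):
df = n - 1 = 41
t* = 2.701 for 99% confidence

Margin of error = t* · s/√n = 2.701 · 7.78/√42 = 3.24

CI: (81.66, 88.14)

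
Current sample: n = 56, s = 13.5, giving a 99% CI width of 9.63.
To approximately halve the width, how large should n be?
n ≈ 224

CI width ∝ 1/√n
To reduce width by factor 2, need √n to grow by 2 → need 2² = 4 times as many samples.

Current: n = 56, width = 9.63
New: n = 224, width ≈ 4.69

Width reduced by factor of 9.63/4.69 = 2.05.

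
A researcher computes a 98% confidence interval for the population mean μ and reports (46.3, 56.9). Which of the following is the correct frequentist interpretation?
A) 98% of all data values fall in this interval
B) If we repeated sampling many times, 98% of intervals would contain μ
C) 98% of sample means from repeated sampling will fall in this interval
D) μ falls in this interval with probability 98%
B

A) Wrong — a CI is about the parameter μ, not individual data values.
B) Correct — this is the frequentist long-run coverage interpretation.
C) Wrong — coverage applies to intervals containing μ, not to future x̄ values.
D) Wrong — μ is fixed; the randomness lives in the interval, not in μ.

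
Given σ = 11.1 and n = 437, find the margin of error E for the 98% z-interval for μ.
Margin of error = 1.24

Margin of error = z* · σ/√n
= 2.326 · 11.1/√437
= 2.326 · 11.1/20.9045
= 1.24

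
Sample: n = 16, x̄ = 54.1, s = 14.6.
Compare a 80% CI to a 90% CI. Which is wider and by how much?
90% CI is wider by 3.01

df = 15
80% CI: t* = 1.341, (49.21, 58.99), width = 2 · t* · s/√n = 9.79
90% CI: t* = 1.753, (47.70, 60.50), width = 2 · t* · s/√n = 12.80

The 90% CI is wider by 12.80 - 9.79 = 3.01.
Higher confidence requires a wider interval.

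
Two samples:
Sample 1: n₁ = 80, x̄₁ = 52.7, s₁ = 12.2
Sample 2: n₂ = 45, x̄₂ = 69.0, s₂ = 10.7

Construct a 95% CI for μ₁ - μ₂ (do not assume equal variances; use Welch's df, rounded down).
(-20.46, -12.14)

Difference: x̄₁ - x̄₂ = -16.30
SE = √(s₁²/n₁ + s₂²/n₂) = √(12.2²/80 + 10.7²/45) = 2.0987
df = 101.62 → 101 (Welch–Satterthwaite, rounded down)
t* = 1.984

CI: -16.30 ± 1.984 · 2.0987 = -16.30 ± 4.16 = (-20.46, -12.14)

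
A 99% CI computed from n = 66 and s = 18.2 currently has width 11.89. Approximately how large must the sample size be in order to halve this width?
n ≈ 264

CI width ∝ 1/√n
To reduce width by factor 2, need √n to grow by 2 → need 2² = 4 times as many samples.

Current: n = 66, width = 11.89
New: n = 264, width ≈ 5.81

Width reduced by factor of 11.89/5.81 = 2.05.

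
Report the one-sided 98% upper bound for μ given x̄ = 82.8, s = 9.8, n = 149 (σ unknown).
μ ≤ 84.46

Upper bound (one-sided):
t* = 2.072 (one-sided for 98%)
Upper bound = x̄ + t* · s/√n = 82.8 + 2.072 · 9.8/√149 = 84.46

We are 98% confident that μ ≤ 84.46.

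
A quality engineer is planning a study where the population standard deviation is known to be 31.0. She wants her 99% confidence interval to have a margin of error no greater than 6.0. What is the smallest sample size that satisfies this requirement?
n ≥ 178

For margin E ≤ 6.0:
n ≥ (z* · σ / E)²
n ≥ (2.576 · 31.0 / 6.0)²
n ≥ 177.14

Minimum n = 178 (rounding up)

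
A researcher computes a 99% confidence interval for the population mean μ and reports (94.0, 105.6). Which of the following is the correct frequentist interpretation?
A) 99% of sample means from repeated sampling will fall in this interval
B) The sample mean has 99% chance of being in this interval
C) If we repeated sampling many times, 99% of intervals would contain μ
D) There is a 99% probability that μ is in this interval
C

A) Wrong — coverage applies to intervals containing μ, not to future x̄ values.
B) Wrong — x̄ is observed and sits in the interval by construction.
C) Correct — this is the frequentist long-run coverage interpretation.
D) Wrong — μ is fixed; the randomness lives in the interval, not in μ.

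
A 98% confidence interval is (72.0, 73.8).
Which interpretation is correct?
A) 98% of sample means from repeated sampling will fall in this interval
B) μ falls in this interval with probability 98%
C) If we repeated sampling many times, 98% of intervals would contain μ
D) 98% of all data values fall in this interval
C

A) Wrong — coverage applies to intervals containing μ, not to future x̄ values.
B) Wrong — μ is fixed; the randomness lives in the interval, not in μ.
C) Correct — this is the frequentist long-run coverage interpretation.
D) Wrong — a CI is about the parameter μ, not individual data values.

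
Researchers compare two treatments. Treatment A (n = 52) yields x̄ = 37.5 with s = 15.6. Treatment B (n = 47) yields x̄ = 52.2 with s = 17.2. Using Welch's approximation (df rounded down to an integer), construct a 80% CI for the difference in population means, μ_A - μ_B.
(-18.98, -10.42)

Difference: x̄₁ - x̄₂ = -14.70
SE = √(s₁²/n₁ + s₂²/n₂) = √(15.6²/52 + 17.2²/47) = 3.3128
df = 93.31 → 93 (Welch–Satterthwaite, rounded down)
t* = 1.291

CI: -14.70 ± 1.291 · 3.3128 = -14.70 ± 4.28 = (-18.98, -10.42)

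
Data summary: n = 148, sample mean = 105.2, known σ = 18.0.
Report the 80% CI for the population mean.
(103.30, 107.10)

z-interval (σ known):
z* = 1.282 for 80% confidence

Margin of error = z* · σ/√n = 1.282 · 18.0/√148 = 1.90

CI: (105.2 - 1.90, 105.2 + 1.90) = (103.30, 107.10)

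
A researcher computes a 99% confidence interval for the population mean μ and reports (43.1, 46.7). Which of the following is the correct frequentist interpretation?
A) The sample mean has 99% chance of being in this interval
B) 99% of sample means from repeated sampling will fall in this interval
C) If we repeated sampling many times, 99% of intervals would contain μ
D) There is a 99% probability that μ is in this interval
C

A) Wrong — x̄ is observed and sits in the interval by construction.
B) Wrong — coverage applies to intervals containing μ, not to future x̄ values.
C) Correct — this is the frequentist long-run coverage interpretation.
D) Wrong — μ is fixed; the randomness lives in the interval, not in μ.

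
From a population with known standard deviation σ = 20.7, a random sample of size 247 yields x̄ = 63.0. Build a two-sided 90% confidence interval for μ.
(60.83, 65.17)

z-interval (σ known):
z* = 1.645 for 90% confidence

Margin of error = z* · σ/√n = 1.645 · 20.7/√247 = 2.17

CI: (63.0 - 2.17, 63.0 + 2.17) = (60.83, 65.17)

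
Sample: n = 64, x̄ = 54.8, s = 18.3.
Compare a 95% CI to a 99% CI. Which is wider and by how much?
99% CI is wider by 3.01

df = 63
95% CI: t* = 1.998, (50.23, 59.37), width = 2 · t* · s/√n = 9.14
99% CI: t* = 2.656, (48.72, 60.88), width = 2 · t* · s/√n = 12.15

The 99% CI is wider by 12.15 - 9.14 = 3.01.
Higher confidence requires a wider interval.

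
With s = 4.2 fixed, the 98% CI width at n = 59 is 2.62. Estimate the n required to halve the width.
n ≈ 236

CI width ∝ 1/√n
To reduce width by factor 2, need √n to grow by 2 → need 2² = 4 times as many samples.

Current: n = 59, width = 2.62
New: n = 236, width ≈ 1.28

Width reduced by factor of 2.62/1.28 = 2.05.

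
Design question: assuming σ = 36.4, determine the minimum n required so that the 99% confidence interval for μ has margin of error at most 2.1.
n ≥ 1994

For margin E ≤ 2.1:
n ≥ (z* · σ / E)²
n ≥ (2.576 · 36.4 / 2.1)²
n ≥ 1993.68

Minimum n = 1994 (rounding up)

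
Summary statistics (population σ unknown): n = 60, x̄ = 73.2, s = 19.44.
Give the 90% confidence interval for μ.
(69.01, 77.39)

t-interval (σ unknown):
df = n - 1 = 59
t* = 1.671 for 90% confidence

Margin of error = t* · s/√n = 1.671 · 19.44/√60 = 4.19

CI: (69.01, 77.39)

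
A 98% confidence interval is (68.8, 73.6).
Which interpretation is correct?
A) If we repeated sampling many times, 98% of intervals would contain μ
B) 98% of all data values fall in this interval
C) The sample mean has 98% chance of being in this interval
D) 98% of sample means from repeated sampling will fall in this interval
A

A) Correct — this is the frequentist long-run coverage interpretation.
B) Wrong — a CI is about the parameter μ, not individual data values.
C) Wrong — x̄ is observed and sits in the interval by construction.
D) Wrong — coverage applies to intervals containing μ, not to future x̄ values.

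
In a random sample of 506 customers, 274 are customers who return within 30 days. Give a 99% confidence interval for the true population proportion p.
(0.484, 0.599)

Proportion CI:
p̂ = 274/506 = 0.54150
SE = √(p̂(1-p̂)/n) = √(0.54150 · 0.45850 / 506) = 0.02215

z* = 2.576
Margin = z* · SE = 2.576 · 0.02215 = 0.0571

CI: 0.54150 ± 0.0571 = (0.484, 0.599)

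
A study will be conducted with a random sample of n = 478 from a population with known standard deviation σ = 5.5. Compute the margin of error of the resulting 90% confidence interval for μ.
Margin of error = 0.41

Margin of error = z* · σ/√n
= 1.645 · 5.5/√478
= 1.645 · 5.5/21.8632
= 0.41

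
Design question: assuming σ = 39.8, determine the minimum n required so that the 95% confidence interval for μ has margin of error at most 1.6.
n ≥ 2378

For margin E ≤ 1.6:
n ≥ (z* · σ / E)²
n ≥ (1.960 · 39.8 / 1.6)²
n ≥ 2377.05

Minimum n = 2378 (rounding up)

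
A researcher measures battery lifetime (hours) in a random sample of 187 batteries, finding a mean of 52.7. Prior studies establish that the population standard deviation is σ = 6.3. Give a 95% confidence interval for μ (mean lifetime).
(51.80, 53.60)

z-interval (σ known):
z* = 1.960 for 95% confidence

Margin of error = z* · σ/√n = 1.960 · 6.3/√187 = 0.90

CI: (52.7 - 0.90, 52.7 + 0.90) = (51.80, 53.60)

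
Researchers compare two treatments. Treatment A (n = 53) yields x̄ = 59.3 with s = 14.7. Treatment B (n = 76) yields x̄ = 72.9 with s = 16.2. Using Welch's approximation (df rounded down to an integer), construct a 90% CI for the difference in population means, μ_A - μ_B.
(-18.15, -9.05)

Difference: x̄₁ - x̄₂ = -13.60
SE = √(s₁²/n₁ + s₂²/n₂) = √(14.7²/53 + 16.2²/76) = 2.7441
df = 118.47 → 118 (Welch–Satterthwaite, rounded down)
t* = 1.658

CI: -13.60 ± 1.658 · 2.7441 = -13.60 ± 4.55 = (-18.15, -9.05)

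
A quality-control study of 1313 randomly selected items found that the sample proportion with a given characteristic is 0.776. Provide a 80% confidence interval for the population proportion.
(0.761, 0.791)

Proportion CI:
SE = √(p̂(1-p̂)/n) = √(0.776 · 0.224 / 1313) = 0.01151

z* = 1.282
Margin = z* · SE = 1.282 · 0.01151 = 0.0148

CI: 0.776 ± 0.0148 = (0.761, 0.791)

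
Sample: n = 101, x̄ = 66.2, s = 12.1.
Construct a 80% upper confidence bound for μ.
μ ≤ 67.22

Upper bound (one-sided):
t* = 0.845 (one-sided for 80%)
Upper bound = x̄ + t* · s/√n = 66.2 + 0.845 · 12.1/√101 = 67.22

We are 80% confident that μ ≤ 67.22.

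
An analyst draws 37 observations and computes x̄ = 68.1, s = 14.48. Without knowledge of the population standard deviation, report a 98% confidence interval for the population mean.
(62.31, 73.89)

t-interval (σ unknown):
df = n - 1 = 36
t* = 2.434 for 98% confidence

Margin of error = t* · s/√n = 2.434 · 14.48/√37 = 5.79

CI: (62.31, 73.89)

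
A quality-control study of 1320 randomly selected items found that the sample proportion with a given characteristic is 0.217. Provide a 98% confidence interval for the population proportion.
(0.191, 0.243)

Proportion CI:
SE = √(p̂(1-p̂)/n) = √(0.217 · 0.783 / 1320) = 0.01135

z* = 2.326
Margin = z* · SE = 2.326 · 0.01135 = 0.0264

CI: 0.217 ± 0.0264 = (0.191, 0.243)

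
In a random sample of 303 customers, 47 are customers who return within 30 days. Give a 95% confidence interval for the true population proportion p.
(0.114, 0.196)

Proportion CI:
p̂ = 47/303 = 0.15512
SE = √(p̂(1-p̂)/n) = √(0.15512 · 0.84488 / 303) = 0.02080

z* = 1.960
Margin = z* · SE = 1.960 · 0.02080 = 0.0408

CI: 0.15512 ± 0.0408 = (0.114, 0.196)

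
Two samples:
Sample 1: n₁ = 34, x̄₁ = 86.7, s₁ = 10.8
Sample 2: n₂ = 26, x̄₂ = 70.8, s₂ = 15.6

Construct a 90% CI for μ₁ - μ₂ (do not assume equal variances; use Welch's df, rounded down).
(9.88, 21.92)

Difference: x̄₁ - x̄₂ = 15.90
SE = √(s₁²/n₁ + s₂²/n₂) = √(10.8²/34 + 15.6²/26) = 3.5764
df = 42.37 → 42 (Welch–Satterthwaite, rounded down)
t* = 1.682

CI: 15.90 ± 1.682 · 3.5764 = 15.90 ± 6.02 = (9.88, 21.92)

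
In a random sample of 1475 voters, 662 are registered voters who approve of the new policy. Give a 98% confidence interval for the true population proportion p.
(0.419, 0.479)

Proportion CI:
p̂ = 662/1475 = 0.44881
SE = √(p̂(1-p̂)/n) = √(0.44881 · 0.55119 / 1475) = 0.01295

z* = 2.326
Margin = z* · SE = 2.326 · 0.01295 = 0.0301

CI: 0.44881 ± 0.0301 = (0.419, 0.479)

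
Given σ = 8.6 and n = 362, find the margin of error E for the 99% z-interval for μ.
Margin of error = 1.16

Margin of error = z* · σ/√n
= 2.576 · 8.6/√362
= 2.576 · 8.6/19.0263
= 1.16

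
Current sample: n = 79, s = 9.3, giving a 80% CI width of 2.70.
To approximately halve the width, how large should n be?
n ≈ 316

CI width ∝ 1/√n
To reduce width by factor 2, need √n to grow by 2 → need 2² = 4 times as many samples.

Current: n = 79, width = 2.70
New: n = 316, width ≈ 1.34

Width reduced by factor of 2.70/1.34 = 2.01.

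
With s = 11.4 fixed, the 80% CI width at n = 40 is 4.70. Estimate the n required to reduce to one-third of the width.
n ≈ 360

CI width ∝ 1/√n
To reduce width by factor 3, need √n to grow by 3 → need 3² = 9 times as many samples.

Current: n = 40, width = 4.70
New: n = 360, width ≈ 1.54

Width reduced by factor of 4.70/1.54 = 3.05.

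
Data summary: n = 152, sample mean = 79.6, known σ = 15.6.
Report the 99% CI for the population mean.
(76.34, 82.86)

z-interval (σ known):
z* = 2.576 for 99% confidence

Margin of error = z* · σ/√n = 2.576 · 15.6/√152 = 3.26

CI: (79.6 - 3.26, 79.6 + 3.26) = (76.34, 82.86)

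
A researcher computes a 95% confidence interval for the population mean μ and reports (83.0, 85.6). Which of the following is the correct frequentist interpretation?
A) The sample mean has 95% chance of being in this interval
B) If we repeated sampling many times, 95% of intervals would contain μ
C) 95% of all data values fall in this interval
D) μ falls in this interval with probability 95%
B

A) Wrong — x̄ is observed and sits in the interval by construction.
B) Correct — this is the frequentist long-run coverage interpretation.
C) Wrong — a CI is about the parameter μ, not individual data values.
D) Wrong — μ is fixed; the randomness lives in the interval, not in μ.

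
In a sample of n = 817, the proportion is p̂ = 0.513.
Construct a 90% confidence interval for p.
(0.484, 0.542)

Proportion CI:
SE = √(p̂(1-p̂)/n) = √(0.513 · 0.487 / 817) = 0.01749

z* = 1.645
Margin = z* · SE = 1.645 · 0.01749 = 0.0288

CI: 0.513 ± 0.0288 = (0.484, 0.542)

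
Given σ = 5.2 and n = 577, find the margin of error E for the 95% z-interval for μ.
Margin of error = 0.42

Margin of error = z* · σ/√n
= 1.960 · 5.2/√577
= 1.960 · 5.2/24.0208
= 0.42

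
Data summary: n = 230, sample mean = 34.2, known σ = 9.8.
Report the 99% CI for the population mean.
(32.54, 35.86)

z-interval (σ known):
z* = 2.576 for 99% confidence

Margin of error = z* · σ/√n = 2.576 · 9.8/√230 = 1.66

CI: (34.2 - 1.66, 34.2 + 1.66) = (32.54, 35.86)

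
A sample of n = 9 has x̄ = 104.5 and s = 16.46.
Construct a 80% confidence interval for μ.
(96.84, 112.16)

t-interval (σ unknown):
df = n - 1 = 8
t* = 1.397 for 80% confidence

Margin of error = t* · s/√n = 1.397 · 16.46/√9 = 7.66

CI: (96.84, 112.16)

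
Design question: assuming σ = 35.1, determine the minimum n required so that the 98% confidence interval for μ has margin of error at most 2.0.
n ≥ 1667

For margin E ≤ 2.0:
n ≥ (z* · σ / E)²
n ≥ (2.326 · 35.1 / 2.0)²
n ≥ 1666.38

Minimum n = 1667 (rounding up)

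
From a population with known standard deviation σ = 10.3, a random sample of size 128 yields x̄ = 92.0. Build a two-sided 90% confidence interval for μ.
(90.50, 93.50)

z-interval (σ known):
z* = 1.645 for 90% confidence

Margin of error = z* · σ/√n = 1.645 · 10.3/√128 = 1.50

CI: (92.0 - 1.50, 92.0 + 1.50) = (90.50, 93.50)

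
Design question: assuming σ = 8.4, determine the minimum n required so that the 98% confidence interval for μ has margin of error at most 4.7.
n ≥ 18

For margin E ≤ 4.7:
n ≥ (z* · σ / E)²
n ≥ (2.326 · 8.4 / 4.7)²
n ≥ 17.28

Minimum n = 18 (rounding up)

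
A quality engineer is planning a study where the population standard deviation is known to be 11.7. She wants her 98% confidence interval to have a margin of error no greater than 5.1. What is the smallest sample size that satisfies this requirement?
n ≥ 29

For margin E ≤ 5.1:
n ≥ (z* · σ / E)²
n ≥ (2.326 · 11.7 / 5.1)²
n ≥ 28.47

Minimum n = 29 (rounding up)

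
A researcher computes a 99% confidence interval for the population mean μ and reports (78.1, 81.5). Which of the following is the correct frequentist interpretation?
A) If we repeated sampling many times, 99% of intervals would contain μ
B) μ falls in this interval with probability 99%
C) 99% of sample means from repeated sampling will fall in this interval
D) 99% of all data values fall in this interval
A

A) Correct — this is the frequentist long-run coverage interpretation.
B) Wrong — μ is fixed; the randomness lives in the interval, not in μ.
C) Wrong — coverage applies to intervals containing μ, not to future x̄ values.
D) Wrong — a CI is about the parameter μ, not individual data values.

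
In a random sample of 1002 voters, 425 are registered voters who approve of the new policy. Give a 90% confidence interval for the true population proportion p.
(0.398, 0.450)

Proportion CI:
p̂ = 425/1002 = 0.42415
SE = √(p̂(1-p̂)/n) = √(0.42415 · 0.57585 / 1002) = 0.01561

z* = 1.645
Margin = z* · SE = 1.645 · 0.01561 = 0.0257

CI: 0.42415 ± 0.0257 = (0.398, 0.450)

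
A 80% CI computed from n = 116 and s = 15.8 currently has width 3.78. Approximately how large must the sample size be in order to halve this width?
n ≈ 464

CI width ∝ 1/√n
To reduce width by factor 2, need √n to grow by 2 → need 2² = 4 times as many samples.

Current: n = 116, width = 3.78
New: n = 464, width ≈ 1.88

Width reduced by factor of 3.78/1.88 = 2.01.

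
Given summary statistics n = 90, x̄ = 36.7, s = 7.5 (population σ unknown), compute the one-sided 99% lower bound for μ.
μ ≥ 34.83

Lower bound (one-sided):
t* = 2.369 (one-sided for 99%)
Lower bound = x̄ - t* · s/√n = 36.7 - 2.369 · 7.5/√90 = 34.83

We are 99% confident that μ ≥ 34.83.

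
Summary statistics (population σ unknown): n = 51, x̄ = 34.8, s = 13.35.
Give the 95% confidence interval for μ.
(31.04, 38.56)

t-interval (σ unknown):
df = n - 1 = 50
t* = 2.009 for 95% confidence

Margin of error = t* · s/√n = 2.009 · 13.35/√51 = 3.76

CI: (31.04, 38.56)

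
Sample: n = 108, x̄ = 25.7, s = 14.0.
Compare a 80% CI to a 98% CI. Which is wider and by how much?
98% CI is wider by 2.88

df = 107
80% CI: t* = 1.290, (23.96, 27.44), width = 2 · t* · s/√n = 3.48
98% CI: t* = 2.362, (22.52, 28.88), width = 2 · t* · s/√n = 6.36

The 98% CI is wider by 6.36 - 3.48 = 2.88.
Higher confidence requires a wider interval.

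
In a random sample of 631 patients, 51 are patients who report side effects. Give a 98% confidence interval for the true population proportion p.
(0.056, 0.106)

Proportion CI:
p̂ = 51/631 = 0.08082
SE = √(p̂(1-p̂)/n) = √(0.08082 · 0.91918 / 631) = 0.01085

z* = 2.326
Margin = z* · SE = 2.326 · 0.01085 = 0.0252

CI: 0.08082 ± 0.0252 = (0.056, 0.106)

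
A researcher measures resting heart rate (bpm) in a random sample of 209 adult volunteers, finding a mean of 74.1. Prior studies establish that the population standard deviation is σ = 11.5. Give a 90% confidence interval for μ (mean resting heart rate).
(72.79, 75.41)

z-interval (σ known):
z* = 1.645 for 90% confidence

Margin of error = z* · σ/√n = 1.645 · 11.5/√209 = 1.31

CI: (74.1 - 1.31, 74.1 + 1.31) = (72.79, 75.41)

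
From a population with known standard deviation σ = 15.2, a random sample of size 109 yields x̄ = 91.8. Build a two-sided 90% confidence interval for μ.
(89.41, 94.19)

z-interval (σ known):
z* = 1.645 for 90% confidence

Margin of error = z* · σ/√n = 1.645 · 15.2/√109 = 2.39

CI: (91.8 - 2.39, 91.8 + 2.39) = (89.41, 94.19)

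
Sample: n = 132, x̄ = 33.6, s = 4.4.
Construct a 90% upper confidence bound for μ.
μ ≤ 34.09

Upper bound (one-sided):
t* = 1.288 (one-sided for 90%)
Upper bound = x̄ + t* · s/√n = 33.6 + 1.288 · 4.4/√132 = 34.09

We are 90% confident that μ ≤ 34.09.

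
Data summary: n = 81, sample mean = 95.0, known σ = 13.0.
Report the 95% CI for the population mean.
(92.17, 97.83)

z-interval (σ known):
z* = 1.960 for 95% confidence

Margin of error = z* · σ/√n = 1.960 · 13.0/√81 = 2.83

CI: (95.0 - 2.83, 95.0 + 2.83) = (92.17, 97.83)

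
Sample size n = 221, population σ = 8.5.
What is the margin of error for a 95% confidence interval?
Margin of error = 1.12

Margin of error = z* · σ/√n
= 1.960 · 8.5/√221
= 1.960 · 8.5/14.8661
= 1.12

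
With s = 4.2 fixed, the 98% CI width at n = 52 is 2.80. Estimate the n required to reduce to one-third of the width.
n ≈ 468

CI width ∝ 1/√n
To reduce width by factor 3, need √n to grow by 3 → need 3² = 9 times as many samples.

Current: n = 52, width = 2.80
New: n = 468, width ≈ 0.91

Width reduced by factor of 2.80/0.91 = 3.08.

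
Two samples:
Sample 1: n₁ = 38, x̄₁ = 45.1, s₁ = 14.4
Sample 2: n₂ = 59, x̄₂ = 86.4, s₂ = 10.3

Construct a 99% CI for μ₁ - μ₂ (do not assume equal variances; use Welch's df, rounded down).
(-48.46, -34.14)

Difference: x̄₁ - x̄₂ = -41.30
SE = √(s₁²/n₁ + s₂²/n₂) = √(14.4²/38 + 10.3²/59) = 2.6935
df = 61.17 → 61 (Welch–Satterthwaite, rounded down)
t* = 2.659

CI: -41.30 ± 2.659 · 2.6935 = -41.30 ± 7.16 = (-48.46, -34.14)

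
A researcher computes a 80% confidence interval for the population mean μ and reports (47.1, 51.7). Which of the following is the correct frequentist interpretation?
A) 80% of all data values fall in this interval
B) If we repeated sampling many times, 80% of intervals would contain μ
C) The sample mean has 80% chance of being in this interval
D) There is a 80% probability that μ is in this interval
B

A) Wrong — a CI is about the parameter μ, not individual data values.
B) Correct — this is the frequentist long-run coverage interpretation.
C) Wrong — x̄ is observed and sits in the interval by construction.
D) Wrong — μ is fixed; the randomness lives in the interval, not in μ.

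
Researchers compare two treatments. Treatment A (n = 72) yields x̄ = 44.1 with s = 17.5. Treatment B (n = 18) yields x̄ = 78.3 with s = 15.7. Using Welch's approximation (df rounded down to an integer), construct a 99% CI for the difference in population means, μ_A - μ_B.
(-45.91, -22.49)

Difference: x̄₁ - x̄₂ = -34.20
SE = √(s₁²/n₁ + s₂²/n₂) = √(17.5²/72 + 15.7²/18) = 4.2364
df = 28.54 → 28 (Welch–Satterthwaite, rounded down)
t* = 2.763

CI: -34.20 ± 2.763 · 4.2364 = -34.20 ± 11.71 = (-45.91, -22.49)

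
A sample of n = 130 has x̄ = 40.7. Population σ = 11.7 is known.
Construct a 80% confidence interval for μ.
(39.38, 42.02)

z-interval (σ known):
z* = 1.282 for 80% confidence

Margin of error = z* · σ/√n = 1.282 · 11.7/√130 = 1.32

CI: (40.7 - 1.32, 40.7 + 1.32) = (39.38, 42.02)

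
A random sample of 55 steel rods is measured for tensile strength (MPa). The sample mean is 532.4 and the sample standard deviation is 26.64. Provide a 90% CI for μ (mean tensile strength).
(526.39, 538.41)

t-interval (σ unknown):
df = n - 1 = 54
t* = 1.674 for 90% confidence

Margin of error = t* · s/√n = 1.674 · 26.64/√55 = 6.01

CI: (526.39, 538.41)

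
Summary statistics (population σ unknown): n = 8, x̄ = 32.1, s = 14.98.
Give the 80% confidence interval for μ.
(24.61, 39.59)

t-interval (σ unknown):
df = n - 1 = 7
t* = 1.415 for 80% confidence

Margin of error = t* · s/√n = 1.415 · 14.98/√8 = 7.49

CI: (24.61, 39.59)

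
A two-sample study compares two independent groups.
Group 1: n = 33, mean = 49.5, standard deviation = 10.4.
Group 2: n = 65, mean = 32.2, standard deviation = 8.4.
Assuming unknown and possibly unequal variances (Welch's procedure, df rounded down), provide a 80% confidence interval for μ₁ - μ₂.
(14.59, 20.01)

Difference: x̄₁ - x̄₂ = 17.30
SE = √(s₁²/n₁ + s₂²/n₂) = √(10.4²/33 + 8.4²/65) = 2.0888
df = 53.76 → 53 (Welch–Satterthwaite, rounded down)
t* = 1.298

CI: 17.30 ± 1.298 · 2.0888 = 17.30 ± 2.71 = (14.59, 20.01)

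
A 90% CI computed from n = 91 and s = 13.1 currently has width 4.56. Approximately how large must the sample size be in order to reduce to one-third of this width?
n ≈ 819

CI width ∝ 1/√n
To reduce width by factor 3, need √n to grow by 3 → need 3² = 9 times as many samples.

Current: n = 91, width = 4.56
New: n = 819, width ≈ 1.51

Width reduced by factor of 4.56/1.51 = 3.02.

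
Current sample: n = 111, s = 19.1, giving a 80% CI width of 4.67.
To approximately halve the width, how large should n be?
n ≈ 444

CI width ∝ 1/√n
To reduce width by factor 2, need √n to grow by 2 → need 2² = 4 times as many samples.

Current: n = 111, width = 4.67
New: n = 444, width ≈ 2.33

Width reduced by factor of 4.67/2.33 = 2.00.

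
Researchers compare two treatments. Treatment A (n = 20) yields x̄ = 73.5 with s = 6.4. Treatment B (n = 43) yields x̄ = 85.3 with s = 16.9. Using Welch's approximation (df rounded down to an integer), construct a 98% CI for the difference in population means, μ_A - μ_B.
(-18.85, -4.75)

Difference: x̄₁ - x̄₂ = -11.80
SE = √(s₁²/n₁ + s₂²/n₂) = √(6.4²/20 + 16.9²/43) = 2.9479
df = 59.41 → 59 (Welch–Satterthwaite, rounded down)
t* = 2.391

CI: -11.80 ± 2.391 · 2.9479 = -11.80 ± 7.05 = (-18.85, -4.75)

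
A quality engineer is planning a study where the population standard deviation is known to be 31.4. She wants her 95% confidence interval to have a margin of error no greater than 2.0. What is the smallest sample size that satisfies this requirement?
n ≥ 947

For margin E ≤ 2.0:
n ≥ (z* · σ / E)²
n ≥ (1.960 · 31.4 / 2.0)²
n ≥ 946.92

Minimum n = 947 (rounding up)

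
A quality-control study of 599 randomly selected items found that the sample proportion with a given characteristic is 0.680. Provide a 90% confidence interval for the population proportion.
(0.649, 0.711)

Proportion CI:
SE = √(p̂(1-p̂)/n) = √(0.680 · 0.320 / 599) = 0.01906

z* = 1.645
Margin = z* · SE = 1.645 · 0.01906 = 0.0314

CI: 0.680 ± 0.0314 = (0.649, 0.711)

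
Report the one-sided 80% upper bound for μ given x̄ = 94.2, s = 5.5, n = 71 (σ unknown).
μ ≤ 94.75

Upper bound (one-sided):
t* = 0.847 (one-sided for 80%)
Upper bound = x̄ + t* · s/√n = 94.2 + 0.847 · 5.5/√71 = 94.75

We are 80% confident that μ ≤ 94.75.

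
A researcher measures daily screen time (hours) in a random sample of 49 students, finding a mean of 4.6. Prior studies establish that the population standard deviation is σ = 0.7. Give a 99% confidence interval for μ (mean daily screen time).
(4.34, 4.86)

z-interval (σ known):
z* = 2.576 for 99% confidence

Margin of error = z* · σ/√n = 2.576 · 0.7/√49 = 0.26

CI: (4.6 - 0.26, 4.6 + 0.26) = (4.34, 4.86)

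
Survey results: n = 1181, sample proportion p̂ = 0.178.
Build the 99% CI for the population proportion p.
(0.149, 0.207)

Proportion CI:
SE = √(p̂(1-p̂)/n) = √(0.178 · 0.822 / 1181) = 0.01113

z* = 2.576
Margin = z* · SE = 2.576 · 0.01113 = 0.0287

CI: 0.178 ± 0.0287 = (0.149, 0.207)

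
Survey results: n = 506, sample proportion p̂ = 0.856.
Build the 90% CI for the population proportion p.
(0.830, 0.882)

Proportion CI:
SE = √(p̂(1-p̂)/n) = √(0.856 · 0.144 / 506) = 0.01561

z* = 1.645
Margin = z* · SE = 1.645 · 0.01561 = 0.0257

CI: 0.856 ± 0.0257 = (0.830, 0.882)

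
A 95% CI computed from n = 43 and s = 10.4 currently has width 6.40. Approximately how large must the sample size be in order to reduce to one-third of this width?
n ≈ 387

CI width ∝ 1/√n
To reduce width by factor 3, need √n to grow by 3 → need 3² = 9 times as many samples.

Current: n = 43, width = 6.40
New: n = 387, width ≈ 2.08

Width reduced by factor of 6.40/2.08 = 3.08.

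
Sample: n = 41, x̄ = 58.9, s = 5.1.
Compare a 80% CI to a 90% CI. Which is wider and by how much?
90% CI is wider by 0.60

df = 40
80% CI: t* = 1.303, (57.86, 59.94), width = 2 · t* · s/√n = 2.08
90% CI: t* = 1.684, (57.56, 60.24), width = 2 · t* · s/√n = 2.68

The 90% CI is wider by 2.68 - 2.08 = 0.60.
Higher confidence requires a wider interval.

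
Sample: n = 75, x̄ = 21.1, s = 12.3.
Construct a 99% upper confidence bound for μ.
μ ≤ 24.48

Upper bound (one-sided):
t* = 2.378 (one-sided for 99%)
Upper bound = x̄ + t* · s/√n = 21.1 + 2.378 · 12.3/√75 = 24.48

We are 99% confident that μ ≤ 24.48.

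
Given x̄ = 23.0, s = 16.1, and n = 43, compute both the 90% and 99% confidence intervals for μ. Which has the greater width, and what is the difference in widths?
99% CI is wider by 4.99

df = 42
90% CI: t* = 1.682, (18.87, 27.13), width = 2 · t* · s/√n = 8.26
99% CI: t* = 2.698, (16.38, 29.62), width = 2 · t* · s/√n = 13.25

The 99% CI is wider by 13.25 - 8.26 = 4.99.
Higher confidence requires a wider interval.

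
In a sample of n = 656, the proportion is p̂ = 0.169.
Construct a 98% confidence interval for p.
(0.135, 0.203)

Proportion CI:
SE = √(p̂(1-p̂)/n) = √(0.169 · 0.831 / 656) = 0.01463

z* = 2.326
Margin = z* · SE = 2.326 · 0.01463 = 0.0340

CI: 0.169 ± 0.0340 = (0.135, 0.203)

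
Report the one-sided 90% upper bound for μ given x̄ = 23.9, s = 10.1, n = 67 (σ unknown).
μ ≤ 25.50

Upper bound (one-sided):
t* = 1.295 (one-sided for 90%)
Upper bound = x̄ + t* · s/√n = 23.9 + 1.295 · 10.1/√67 = 25.50

We are 90% confident that μ ≤ 25.50.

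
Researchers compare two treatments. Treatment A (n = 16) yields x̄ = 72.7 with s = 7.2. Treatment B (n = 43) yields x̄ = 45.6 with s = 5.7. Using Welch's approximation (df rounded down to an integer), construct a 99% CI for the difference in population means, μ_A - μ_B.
(21.47, 32.73)

Difference: x̄₁ - x̄₂ = 27.10
SE = √(s₁²/n₁ + s₂²/n₂) = √(7.2²/16 + 5.7²/43) = 1.9989
df = 22.38 → 22 (Welch–Satterthwaite, rounded down)
t* = 2.819

CI: 27.10 ± 2.819 · 1.9989 = 27.10 ± 5.63 = (21.47, 32.73)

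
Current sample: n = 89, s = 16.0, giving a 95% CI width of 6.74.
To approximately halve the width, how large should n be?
n ≈ 356

CI width ∝ 1/√n
To reduce width by factor 2, need √n to grow by 2 → need 2² = 4 times as many samples.

Current: n = 89, width = 6.74
New: n = 356, width ≈ 3.34

Width reduced by factor of 6.74/3.34 = 2.02.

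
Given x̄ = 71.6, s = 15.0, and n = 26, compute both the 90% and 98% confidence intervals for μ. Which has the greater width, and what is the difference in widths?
98% CI is wider by 4.57

df = 25
90% CI: t* = 1.708, (66.58, 76.62), width = 2 · t* · s/√n = 10.05
98% CI: t* = 2.485, (64.29, 78.91), width = 2 · t* · s/√n = 14.62

The 98% CI is wider by 14.62 - 10.05 = 4.57.
Higher confidence requires a wider interval.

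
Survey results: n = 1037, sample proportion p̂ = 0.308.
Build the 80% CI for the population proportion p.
(0.290, 0.326)

Proportion CI:
SE = √(p̂(1-p̂)/n) = √(0.308 · 0.692 / 1037) = 0.01434

z* = 1.282
Margin = z* · SE = 1.282 · 0.01434 = 0.0184

CI: 0.308 ± 0.0184 = (0.290, 0.326)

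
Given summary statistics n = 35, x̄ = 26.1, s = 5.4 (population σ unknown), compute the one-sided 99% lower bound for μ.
μ ≥ 23.87

Lower bound (one-sided):
t* = 2.441 (one-sided for 99%)
Lower bound = x̄ - t* · s/√n = 26.1 - 2.441 · 5.4/√35 = 23.87

We are 99% confident that μ ≥ 23.87.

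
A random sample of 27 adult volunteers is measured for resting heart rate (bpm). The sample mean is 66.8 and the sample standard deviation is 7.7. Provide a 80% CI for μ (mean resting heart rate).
(64.85, 68.75)

t-interval (σ unknown):
df = n - 1 = 26
t* = 1.315 for 80% confidence

Margin of error = t* · s/√n = 1.315 · 7.7/√27 = 1.95

CI: (64.85, 68.75)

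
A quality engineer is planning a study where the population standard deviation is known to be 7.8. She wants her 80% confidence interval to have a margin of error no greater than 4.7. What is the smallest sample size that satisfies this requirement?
n ≥ 5

For margin E ≤ 4.7:
n ≥ (z* · σ / E)²
n ≥ (1.282 · 7.8 / 4.7)²
n ≥ 4.53

Minimum n = 5 (rounding up)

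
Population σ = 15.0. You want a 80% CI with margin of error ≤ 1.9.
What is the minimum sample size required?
n ≥ 103

For margin E ≤ 1.9:
n ≥ (z* · σ / E)²
n ≥ (1.282 · 15.0 / 1.9)²
n ≥ 102.44

Minimum n = 103 (rounding up)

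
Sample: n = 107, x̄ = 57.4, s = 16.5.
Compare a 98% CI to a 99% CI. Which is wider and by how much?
99% CI is wider by 0.83

df = 106
98% CI: t* = 2.362, (53.63, 61.17), width = 2 · t* · s/√n = 7.54
99% CI: t* = 2.623, (53.22, 61.58), width = 2 · t* · s/√n = 8.37

The 99% CI is wider by 8.37 - 7.54 = 0.83.
Higher confidence requires a wider interval.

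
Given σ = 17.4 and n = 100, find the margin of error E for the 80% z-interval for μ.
Margin of error = 2.23

Margin of error = z* · σ/√n
= 1.282 · 17.4/√100
= 1.282 · 17.4/10.0000
= 2.23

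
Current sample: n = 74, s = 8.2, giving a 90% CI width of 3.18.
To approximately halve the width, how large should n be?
n ≈ 296

CI width ∝ 1/√n
To reduce width by factor 2, need √n to grow by 2 → need 2² = 4 times as many samples.

Current: n = 74, width = 3.18
New: n = 296, width ≈ 1.57

Width reduced by factor of 3.18/1.57 = 2.03.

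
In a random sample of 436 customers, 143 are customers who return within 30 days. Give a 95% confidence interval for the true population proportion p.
(0.284, 0.372)

Proportion CI:
p̂ = 143/436 = 0.32798
SE = √(p̂(1-p̂)/n) = √(0.32798 · 0.67202 / 436) = 0.02248

z* = 1.960
Margin = z* · SE = 1.960 · 0.02248 = 0.0441

CI: 0.32798 ± 0.0441 = (0.284, 0.372)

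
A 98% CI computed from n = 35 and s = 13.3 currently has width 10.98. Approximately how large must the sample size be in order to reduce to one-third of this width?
n ≈ 315

CI width ∝ 1/√n
To reduce width by factor 3, need √n to grow by 3 → need 3² = 9 times as many samples.

Current: n = 35, width = 10.98
New: n = 315, width ≈ 3.50

Width reduced by factor of 10.98/3.50 = 3.14.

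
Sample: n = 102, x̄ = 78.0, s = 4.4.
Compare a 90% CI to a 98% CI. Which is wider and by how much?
98% CI is wider by 0.61

df = 101
90% CI: t* = 1.660, (77.28, 78.72), width = 2 · t* · s/√n = 1.45
98% CI: t* = 2.364, (76.97, 79.03), width = 2 · t* · s/√n = 2.06

The 98% CI is wider by 2.06 - 1.45 = 0.61.
Higher confidence requires a wider interval.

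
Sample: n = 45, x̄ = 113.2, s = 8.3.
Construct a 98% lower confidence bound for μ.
μ ≥ 110.58

Lower bound (one-sided):
t* = 2.116 (one-sided for 98%)
Lower bound = x̄ - t* · s/√n = 113.2 - 2.116 · 8.3/√45 = 110.58

We are 98% confident that μ ≥ 110.58.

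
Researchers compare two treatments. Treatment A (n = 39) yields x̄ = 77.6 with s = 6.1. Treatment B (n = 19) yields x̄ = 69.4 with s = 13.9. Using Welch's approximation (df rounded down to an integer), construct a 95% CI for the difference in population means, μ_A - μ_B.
(1.26, 15.14)

Difference: x̄₁ - x̄₂ = 8.20
SE = √(s₁²/n₁ + s₂²/n₂) = √(6.1²/39 + 13.9²/19) = 3.3351
df = 21.45 → 21 (Welch–Satterthwaite, rounded down)
t* = 2.080

CI: 8.20 ± 2.080 · 3.3351 = 8.20 ± 6.94 = (1.26, 15.14)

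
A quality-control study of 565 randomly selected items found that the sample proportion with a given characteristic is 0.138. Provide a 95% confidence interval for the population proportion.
(0.110, 0.166)

Proportion CI:
SE = √(p̂(1-p̂)/n) = √(0.138 · 0.862 / 565) = 0.01451

z* = 1.960
Margin = z* · SE = 1.960 · 0.01451 = 0.0284

CI: 0.138 ± 0.0284 = (0.110, 0.166)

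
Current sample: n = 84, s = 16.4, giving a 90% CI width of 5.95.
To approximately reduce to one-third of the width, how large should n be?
n ≈ 756

CI width ∝ 1/√n
To reduce width by factor 3, need √n to grow by 3 → need 3² = 9 times as many samples.

Current: n = 84, width = 5.95
New: n = 756, width ≈ 1.96

Width reduced by factor of 5.95/1.96 = 3.04.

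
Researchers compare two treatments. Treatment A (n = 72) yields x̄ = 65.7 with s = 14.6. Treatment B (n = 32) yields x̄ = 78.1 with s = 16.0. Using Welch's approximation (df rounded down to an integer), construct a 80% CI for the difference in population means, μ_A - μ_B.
(-16.69, -8.11)

Difference: x̄₁ - x̄₂ = -12.40
SE = √(s₁²/n₁ + s₂²/n₂) = √(14.6²/72 + 16.0²/32) = 3.3107
df = 54.91 → 54 (Welch–Satterthwaite, rounded down)
t* = 1.297

CI: -12.40 ± 1.297 · 3.3107 = -12.40 ± 4.29 = (-16.69, -8.11)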